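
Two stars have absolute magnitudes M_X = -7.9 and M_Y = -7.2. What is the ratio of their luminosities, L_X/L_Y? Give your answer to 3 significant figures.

ΔM = M_X − M_Y = -0.7
L_X/L_Y = 10^(−0.4 ΔM) = 10^0.280 = 1.905

L_X/L_Y ≈ 1.91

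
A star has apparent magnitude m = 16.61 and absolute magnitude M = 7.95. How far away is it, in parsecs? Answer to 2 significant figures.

μ = m − M = 8.660
m − M = 5 log₁₀ d − 5
log₁₀ d = (m − M)/5 + 1 = 2.7320
d = 10^2.7320 = 539.5 pc

d ≈ 540 pc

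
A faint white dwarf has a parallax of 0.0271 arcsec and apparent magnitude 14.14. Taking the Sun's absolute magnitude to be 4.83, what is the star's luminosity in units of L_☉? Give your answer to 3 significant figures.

d = 1/p = 1/0.0271″ = 36.90 pc
M = m − 5 log₁₀ d + 5 = 14.14 − 5·1.5670 + 5 = 11.305
M − M_☉ = 11.305 − 4.83 = 6.475
L/L_☉ = 10^(−0.4 × 6.475) = 2.571×10^-3

L/L_☉ ≈ 2.57×10^-3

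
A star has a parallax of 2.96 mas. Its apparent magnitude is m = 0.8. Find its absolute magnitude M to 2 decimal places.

p = 2.96 mas = 2.96×10^-3″ → d = 1/p = 337.8 pc
5 log₁₀(d/10 pc) = 5 log₁₀(337.8) − 5 = 7.644
M = m − 5 log₁₀(d/10) = 0.8 − 7.644 = -6.844

M ≈ -6.84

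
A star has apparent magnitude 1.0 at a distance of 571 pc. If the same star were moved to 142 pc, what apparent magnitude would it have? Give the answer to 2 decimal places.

m ≈ -2.02

Flux ∝ 1/d², so Δm = 5 log₁₀(d₂/d₁) = 5 log₁₀(142/571) = -3.022
m₂ = m₁ + Δm = 1.0 + (-3.022) = -2.022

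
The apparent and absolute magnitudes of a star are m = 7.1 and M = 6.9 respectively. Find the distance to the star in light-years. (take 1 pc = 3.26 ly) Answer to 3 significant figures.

d ≈ 35.7 ly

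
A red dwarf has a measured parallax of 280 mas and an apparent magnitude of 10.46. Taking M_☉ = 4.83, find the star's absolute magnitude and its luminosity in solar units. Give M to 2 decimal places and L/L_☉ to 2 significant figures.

d = 1/p = 1000/280 mas = 3.571 pc
M = m − 5 log₁₀ d + 5 = 10.46 − 5·0.5528 + 5 = 12.696
M − M_☉ = 12.696 − 4.83 = 7.866
L/L_☉ = 10^(−0.4 × 7.866) = 7.140×10^-4

M ≈ 12.70; L/L_☉ ≈ 7.1×10^-4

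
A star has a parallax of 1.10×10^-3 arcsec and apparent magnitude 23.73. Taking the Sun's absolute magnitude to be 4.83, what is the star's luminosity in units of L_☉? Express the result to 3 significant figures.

L/L_☉ ≈ 2.28×10^-4

d = 1/p = 1/1.10×10^-3″ = 909.1 pc
M = m − 5 log₁₀ d + 5 = 23.73 − 5·2.9586 + 5 = 13.937
M − M_☉ = 13.937 − 4.83 = 9.107
L/L_☉ = 10^(−0.4 × 9.107) = 2.276×10^-4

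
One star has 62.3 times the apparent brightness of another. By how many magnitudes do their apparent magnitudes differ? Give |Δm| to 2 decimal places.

Pogson: Δm = −2.5 log₁₀(ratio) = −2.5 log₁₀(62.3) = −2.5 × 1.7945 = -4.486

|Δm| ≈ 4.49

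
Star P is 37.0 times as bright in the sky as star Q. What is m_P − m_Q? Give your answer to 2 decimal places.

m_P − m_Q ≈ -3.92

Pogson: Δm = −2.5 log₁₀(ratio) = −2.5 log₁₀(37.0) = −2.5 × 1.5682 = -3.921
Star P is brighter, so it has the smaller magnitude: the difference is negative.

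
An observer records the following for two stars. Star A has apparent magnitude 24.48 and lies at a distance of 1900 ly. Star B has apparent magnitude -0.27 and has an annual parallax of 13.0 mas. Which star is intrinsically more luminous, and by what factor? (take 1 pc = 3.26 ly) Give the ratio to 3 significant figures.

Star B is more luminous, by a factor of 1.38×10^8.

Star A: d = 1900 ly / 3.26 = 582.8 pc
Star A: M = m − 5 log₁₀ d + 5 = 24.48 − 5·2.7655 + 5 = 15.652
Star B: p = 13.0 mas = 0.0130″ → d = 1/p = 76.92 pc
Star B: M = m − 5 log₁₀ d + 5 = -0.27 − 5·1.8861 + 5 = -4.700
ΔM = M_A − M_B = 15.652 − (-4.700) = 20.353; smaller M is more luminous → Star B.
L ratio = 10^(0.4 |ΔM|) = 10^8.141 = 1.384×10^8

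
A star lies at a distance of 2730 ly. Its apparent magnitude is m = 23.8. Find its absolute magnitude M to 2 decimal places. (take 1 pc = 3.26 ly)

M ≈ 14.19

d = 2730 ly / 3.26 = 837.4 pc
5 log₁₀(d/10 pc) = 5 log₁₀(837.4) − 5 = 9.615
M = m − 5 log₁₀(d/10) = 23.8 − 9.615 = 14.185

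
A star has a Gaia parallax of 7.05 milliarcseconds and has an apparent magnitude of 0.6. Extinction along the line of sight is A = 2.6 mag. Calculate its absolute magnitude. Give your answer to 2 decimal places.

p = 7.05 mas = 7.05×10^-3″ → d = 1/p = 141.8 pc
5 log₁₀(d/10 pc) = 5 log₁₀(141.8) − 5 = 5.759
M = m − 5 log₁₀(d/10) − A = 0.6 − 5.759 − 2.6 = -7.759

M ≈ -7.76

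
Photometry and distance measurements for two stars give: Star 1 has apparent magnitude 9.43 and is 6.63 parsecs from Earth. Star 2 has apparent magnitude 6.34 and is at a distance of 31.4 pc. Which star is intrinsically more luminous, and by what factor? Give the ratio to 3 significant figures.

Star 1: M = m − 5 log₁₀ d + 5 = 9.43 − 5·0.8215 + 5 = 10.322
Star 2: M = m − 5 log₁₀ d + 5 = 6.34 − 5·1.4969 + 5 = 3.855
ΔM = M_1 − M_2 = 10.322 − (3.855) = 6.467; smaller M is more luminous → Star 2.
L ratio = 10^(0.4 |ΔM|) = 10^2.587 = 386.2

Star 2 is more luminous, by a factor of 386.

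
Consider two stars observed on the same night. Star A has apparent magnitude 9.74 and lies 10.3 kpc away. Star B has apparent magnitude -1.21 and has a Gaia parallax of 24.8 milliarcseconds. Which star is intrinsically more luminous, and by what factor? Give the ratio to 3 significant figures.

Star A: d = 10.3 kpc = 10300 pc
Star A: M = m − 5 log₁₀ d + 5 = 9.74 − 5·4.0128 + 5 = -5.324
Star B: p = 24.8 mas = 0.0248″ → d = 1/p = 40.32 pc
Star B: M = m − 5 log₁₀ d + 5 = -1.21 − 5·1.6055 + 5 = -4.238
ΔM = M_A − M_B = -5.324 − (-4.238) = -1.086; smaller M is more luminous → Star A.
L ratio = 10^(0.4 |ΔM|) = 10^0.435 = 2.720

Star A is more luminous, by a factor of 2.72.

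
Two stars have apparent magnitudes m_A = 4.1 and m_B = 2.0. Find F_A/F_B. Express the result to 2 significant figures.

Magnitude difference = 2.1
Flux ratio = 10^(−0.4 Δm) = 10^(−0.4 × 2.1) = 10^-0.840 = 0.1445

F_A/F_B ≈ 0.14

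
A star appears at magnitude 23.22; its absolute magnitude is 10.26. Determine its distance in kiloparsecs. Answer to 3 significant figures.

d ≈ 3.91 kpc

Distance modulus: m − M = 23.22 − (10.26) = 12.960
m − M = 5 log₁₀ d − 5
log₁₀ d = (m − M)/5 + 1 = 3.5920
d = 10^3.5920 = 3908 pc
= 3.908 kpc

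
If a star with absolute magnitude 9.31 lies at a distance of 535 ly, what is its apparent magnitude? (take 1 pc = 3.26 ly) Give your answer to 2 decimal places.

d = 535 ly / 3.26 = 164.1 pc
m = M + 5 log₁₀ d − 5 = 9.31 + 5·2.2151 − 5 = 15.386

m ≈ 15.39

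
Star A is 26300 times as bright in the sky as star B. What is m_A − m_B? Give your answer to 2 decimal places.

m_A − m_B ≈ -11.05

Pogson: Δm = −2.5 log₁₀(ratio) = −2.5 log₁₀(26300) = −2.5 × 4.4200 = -11.050
Star A is brighter, so it has the smaller magnitude: the difference is negative.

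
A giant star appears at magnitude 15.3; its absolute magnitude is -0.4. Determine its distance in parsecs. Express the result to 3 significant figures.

μ = m − M = 15.700
m − M = 5 log₁₀ d − 5
log₁₀ d = (m − M)/5 + 1 = 4.1400
d = 10^4.1400 = 13800 pc

d ≈ 13800 pc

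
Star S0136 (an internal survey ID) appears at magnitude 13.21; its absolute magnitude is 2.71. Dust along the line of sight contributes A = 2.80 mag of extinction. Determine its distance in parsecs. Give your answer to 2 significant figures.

m − M = 5 log₁₀(d/10 pc) + A  ⇒  13.21 − (2.71) − 2.80 = 5 log₁₀(d/10)
7.700 = 5 log₁₀(d/10)
log₁₀ d = (m − M − A)/5 + 1 = 2.5400
d = 10^2.5400 = 346.7 pc

d ≈ 350 pc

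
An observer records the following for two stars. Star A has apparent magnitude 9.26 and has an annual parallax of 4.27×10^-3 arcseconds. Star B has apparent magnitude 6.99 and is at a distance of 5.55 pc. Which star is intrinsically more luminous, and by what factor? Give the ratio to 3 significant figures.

Star A is more luminous, by a factor of 220.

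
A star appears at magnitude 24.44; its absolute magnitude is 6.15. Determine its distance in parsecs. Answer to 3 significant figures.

d ≈ 45500 pc

μ = m − M = 18.290
m − M = 5 log₁₀ d − 5
log₁₀ d = (m − M)/5 + 1 = 4.6580
d = 10^4.6580 = 45500 pc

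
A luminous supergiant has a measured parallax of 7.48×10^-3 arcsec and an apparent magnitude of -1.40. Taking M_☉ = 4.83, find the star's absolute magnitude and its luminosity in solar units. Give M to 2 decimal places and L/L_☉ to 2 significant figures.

M ≈ -7.03; L/L_☉ ≈ 55000

d = 1/p = 1/7.48×10^-3″ = 133.7 pc
M = m − 5 log₁₀ d + 5 = -1.40 − 5·2.1261 + 5 = -7.030
M − M_☉ = -7.030 − 4.83 = -11.860
L/L_☉ = 10^(−0.4 × -11.860) = 55490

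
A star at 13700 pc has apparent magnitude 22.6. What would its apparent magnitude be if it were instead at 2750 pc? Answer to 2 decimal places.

Flux ∝ 1/d², so Δm = 5 log₁₀(d₂/d₁) = 5 log₁₀(2750/13700) = -3.487
m₂ = m₁ + Δm = 22.6 + (-3.487) = 19.113

m ≈ 19.11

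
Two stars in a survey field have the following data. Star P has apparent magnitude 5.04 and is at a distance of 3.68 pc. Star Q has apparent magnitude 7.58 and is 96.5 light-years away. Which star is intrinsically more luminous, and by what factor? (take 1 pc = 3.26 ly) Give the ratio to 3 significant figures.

Star P: M = m − 5 log₁₀ d + 5 = 5.04 − 5·0.5658 + 5 = 7.211
Star Q: d = 96.5 ly / 3.26 = 29.60 pc
Star Q: M = m − 5 log₁₀ d + 5 = 7.58 − 5·1.4713 + 5 = 5.223
ΔM = M_P − M_Q = 7.211 − (5.223) = 1.987; smaller M is more luminous → Star Q.
L ratio = 10^(0.4 |ΔM|) = 10^0.795 = 6.236

Star Q is more luminous, by a factor of 6.24.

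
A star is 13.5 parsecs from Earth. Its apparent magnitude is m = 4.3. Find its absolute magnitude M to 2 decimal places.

M ≈ 3.65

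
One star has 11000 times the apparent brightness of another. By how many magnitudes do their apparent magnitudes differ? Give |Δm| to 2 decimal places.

|Δm| ≈ 10.10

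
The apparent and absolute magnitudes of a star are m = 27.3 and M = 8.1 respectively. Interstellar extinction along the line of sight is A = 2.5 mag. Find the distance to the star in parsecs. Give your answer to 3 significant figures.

d ≈ 21900 pc

m − M = 5 log₁₀(d/10 pc) + A  ⇒  27.3 − (8.1) − 2.5 = 5 log₁₀(d/10)
16.700 = 5 log₁₀(d/10)
log₁₀ d = (m − M − A)/5 + 1 = 4.3400
d = 10^4.3400 = 21880 pc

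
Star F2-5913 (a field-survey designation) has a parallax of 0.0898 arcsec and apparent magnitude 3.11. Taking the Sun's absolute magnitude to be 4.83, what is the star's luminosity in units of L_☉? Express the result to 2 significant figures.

L/L_☉ ≈ 6.0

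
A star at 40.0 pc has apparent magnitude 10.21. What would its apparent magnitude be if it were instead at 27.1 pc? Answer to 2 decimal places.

m ≈ 9.36

Flux ∝ 1/d², so Δm = 5 log₁₀(d₂/d₁) = 5 log₁₀(27.1/40.0) = -0.845
m₂ = m₁ + Δm = 10.21 + (-0.845) = 9.365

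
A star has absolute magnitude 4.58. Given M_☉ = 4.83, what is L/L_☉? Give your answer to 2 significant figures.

M − M_☉ = 4.58 − 4.83 = -0.250
L/L_☉ = 10^(−0.4 (M − M_☉)) = 10^0.100 = 1.259

L/L_☉ ≈ 1.3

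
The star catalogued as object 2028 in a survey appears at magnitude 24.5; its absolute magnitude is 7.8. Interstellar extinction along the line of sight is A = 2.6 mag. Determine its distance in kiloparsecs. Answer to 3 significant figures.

d ≈ 6.61 kpc

m − M = 5 log₁₀(d/10 pc) + A  ⇒  24.5 − (7.8) − 2.6 = 5 log₁₀(d/10)
14.100 = 5 log₁₀(d/10)
log₁₀ d = (m − M − A)/5 + 1 = 3.8200
d = 10^3.8200 = 6607 pc
= 6.607 kpc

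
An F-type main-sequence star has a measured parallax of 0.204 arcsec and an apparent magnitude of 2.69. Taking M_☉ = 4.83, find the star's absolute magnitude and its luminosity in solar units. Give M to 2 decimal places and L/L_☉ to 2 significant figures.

d = 1/p = 1/0.204″ = 4.902 pc
M = m − 5 log₁₀ d + 5 = 2.69 − 5·0.6904 + 5 = 4.238
M − M_☉ = 4.238 − 4.83 = -0.592
L/L_☉ = 10^(−0.4 × -0.592) = 1.725

M ≈ 4.24; L/L_☉ ≈ 1.7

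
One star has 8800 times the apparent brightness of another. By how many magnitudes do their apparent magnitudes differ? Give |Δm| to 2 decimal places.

|Δm| ≈ 9.86

Pogson: Δm = −2.5 log₁₀(ratio) = −2.5 log₁₀(8800) = −2.5 × 3.9445 = -9.861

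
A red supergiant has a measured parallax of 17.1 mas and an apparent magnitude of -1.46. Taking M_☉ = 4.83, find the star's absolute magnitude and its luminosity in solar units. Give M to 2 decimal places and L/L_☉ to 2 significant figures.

M ≈ -5.30; L/L_☉ ≈ 11000

d = 1/p = 1000/17.1 mas = 58.48 pc
M = m − 5 log₁₀ d + 5 = -1.46 − 5·1.7670 + 5 = -5.295
M − M_☉ = -5.295 − 4.83 = -10.125
L/L_☉ = 10^(−0.4 × -10.125) = 11220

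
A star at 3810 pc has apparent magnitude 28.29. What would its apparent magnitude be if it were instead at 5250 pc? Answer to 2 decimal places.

Flux ∝ 1/d², so Δm = 5 log₁₀(d₂/d₁) = 5 log₁₀(5250/3810) = 0.696
m₂ = m₁ + Δm = 28.29 + (0.696) = 28.986

m ≈ 28.99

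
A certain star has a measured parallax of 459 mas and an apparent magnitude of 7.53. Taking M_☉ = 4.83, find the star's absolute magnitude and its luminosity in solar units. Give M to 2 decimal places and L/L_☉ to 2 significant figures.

M ≈ 10.84; L/L_☉ ≈ 3.9×10^-3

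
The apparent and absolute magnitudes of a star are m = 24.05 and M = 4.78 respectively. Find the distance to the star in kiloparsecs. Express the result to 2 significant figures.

Distance modulus: m − M = 24.05 − (4.78) = 19.270
m − M = 5 log₁₀ d − 5
log₁₀ d = (m − M)/5 + 1 = 4.8540
d = 10^4.8540 = 71450 pc
= 71.45 kpc

d ≈ 71 kpc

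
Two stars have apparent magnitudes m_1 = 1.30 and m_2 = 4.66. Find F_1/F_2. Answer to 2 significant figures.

Δm = 1.30 − (4.66) = -3.36
Flux ratio = 10^(−0.4 Δm) = 10^(−0.4 × -3.36) = 10^1.344 = 22.08

F_1/F_2 ≈ 22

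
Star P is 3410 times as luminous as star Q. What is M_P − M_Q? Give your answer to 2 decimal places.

Pogson: ΔM = −2.5 log₁₀(ratio) = −2.5 log₁₀(3410) = −2.5 × 3.5328 = -8.832
Star P is brighter, so it has the smaller magnitude: the difference is negative.

M_P − M_Q ≈ -8.83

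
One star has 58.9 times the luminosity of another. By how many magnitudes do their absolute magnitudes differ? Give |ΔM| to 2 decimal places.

|ΔM| ≈ 4.43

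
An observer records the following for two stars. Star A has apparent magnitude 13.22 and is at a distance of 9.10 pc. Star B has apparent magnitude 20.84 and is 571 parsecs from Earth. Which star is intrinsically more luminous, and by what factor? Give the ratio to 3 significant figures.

Star B is more luminous, by a factor of 3.53.

Star A: M = m − 5 log₁₀ d + 5 = 13.22 − 5·0.9590 + 5 = 13.425
Star B: M = m − 5 log₁₀ d + 5 = 20.84 − 5·2.7566 + 5 = 12.057
ΔM = M_A − M_B = 13.425 − (12.057) = 1.368; smaller M is more luminous → Star B.
L ratio = 10^(0.4 |ΔM|) = 10^0.547 = 3.525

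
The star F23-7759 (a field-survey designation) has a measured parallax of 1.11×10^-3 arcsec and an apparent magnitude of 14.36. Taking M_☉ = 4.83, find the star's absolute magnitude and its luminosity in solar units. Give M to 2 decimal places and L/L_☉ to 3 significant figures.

M ≈ 4.59; L/L_☉ ≈ 1.25

d = 1/p = 1/1.11×10^-3″ = 900.9 pc
M = m − 5 log₁₀ d + 5 = 14.36 − 5·2.9547 + 5 = 4.587
M − M_☉ = 4.587 − 4.83 = -0.243
L/L_☉ = 10^(−0.4 × -0.243) = 1.251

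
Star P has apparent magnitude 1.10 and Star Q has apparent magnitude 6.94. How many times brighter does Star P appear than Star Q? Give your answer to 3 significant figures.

Magnitude difference = -5.84
Flux ratio = 10^(−0.4 Δm) = 10^(−0.4 × -5.84) = 10^2.336 = 216.8

217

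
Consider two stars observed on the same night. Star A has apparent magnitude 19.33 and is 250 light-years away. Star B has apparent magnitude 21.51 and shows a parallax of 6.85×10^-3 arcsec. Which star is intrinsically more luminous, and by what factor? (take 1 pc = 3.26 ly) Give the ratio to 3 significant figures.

Star A is more luminous, by a factor of 2.06.

Star A: d = 250 ly / 3.26 = 76.69 pc
Star A: M = m − 5 log₁₀ d + 5 = 19.33 − 5·1.8847 + 5 = 14.906
Star B: d = 1/p = 1/6.85×10^-3″ = 146.0 pc
Star B: M = m − 5 log₁₀ d + 5 = 21.51 − 5·2.1643 + 5 = 15.688
ΔM = M_A − M_B = 14.906 − (15.688) = -0.782; smaller M is more luminous → Star A.
L ratio = 10^(0.4 |ΔM|) = 10^0.313 = 2.055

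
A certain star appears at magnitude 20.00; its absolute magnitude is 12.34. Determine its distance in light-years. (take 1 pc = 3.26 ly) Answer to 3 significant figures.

Distance modulus: m − M = 20.00 − (12.34) = 7.660
m − M = 5 log₁₀ d − 5
log₁₀ d = (m − M)/5 + 1 = 2.5320
d = 10^2.5320 = 340.4 pc
= 1110 ly

d ≈ 1110 ly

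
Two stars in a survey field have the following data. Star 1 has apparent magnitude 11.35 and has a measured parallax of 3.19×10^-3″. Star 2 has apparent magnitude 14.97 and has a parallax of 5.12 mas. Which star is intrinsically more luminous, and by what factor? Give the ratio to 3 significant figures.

Star 1 is more luminous, by a factor of 72.3.

Star 1: d = 1/p = 1/3.19×10^-3″ = 313.5 pc
Star 1: M = m − 5 log₁₀ d + 5 = 11.35 − 5·2.4962 + 5 = 3.869
Star 2: p = 5.12 mas = 5.12×10^-3″ → d = 1/p = 195.3 pc
Star 2: M = m − 5 log₁₀ d + 5 = 14.97 − 5·2.2907 + 5 = 8.516
ΔM = M_1 − M_2 = 3.869 − (8.516) = -4.647; smaller M is more luminous → Star 1.
L ratio = 10^(0.4 |ΔM|) = 10^1.859 = 72.27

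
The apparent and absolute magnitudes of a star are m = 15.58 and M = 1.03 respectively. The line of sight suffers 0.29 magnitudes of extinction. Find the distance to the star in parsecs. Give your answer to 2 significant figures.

d ≈ 7100 pc

m − M = 5 log₁₀(d/10 pc) + A  ⇒  15.58 − (1.03) − 0.29 = 5 log₁₀(d/10)
14.260 = 5 log₁₀(d/10)
log₁₀ d = (m − M − A)/5 + 1 = 3.8520
d = 10^3.8520 = 7112 pc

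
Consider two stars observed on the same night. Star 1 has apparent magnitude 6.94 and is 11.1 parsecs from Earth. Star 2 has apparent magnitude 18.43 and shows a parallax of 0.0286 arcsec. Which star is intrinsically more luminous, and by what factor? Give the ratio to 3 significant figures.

Star 1 is more luminous, by a factor of 3980.

Star 1: M = m − 5 log₁₀ d + 5 = 6.94 − 5·1.0453 + 5 = 6.713
Star 2: d = 1/p = 1/0.0286″ = 34.97 pc
Star 2: M = m − 5 log₁₀ d + 5 = 18.43 − 5·1.5436 + 5 = 15.712
ΔM = M_1 − M_2 = 6.713 − (15.712) = -8.998; smaller M is more luminous → Star 1.
L ratio = 10^(0.4 |ΔM|) = 10^3.599 = 3975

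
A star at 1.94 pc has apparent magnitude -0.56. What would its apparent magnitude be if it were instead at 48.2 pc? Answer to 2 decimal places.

Flux ∝ 1/d², so Δm = 5 log₁₀(d₂/d₁) = 5 log₁₀(48.2/1.94) = 6.976
m₂ = m₁ + Δm = -0.56 + (6.976) = 6.416

m ≈ 6.42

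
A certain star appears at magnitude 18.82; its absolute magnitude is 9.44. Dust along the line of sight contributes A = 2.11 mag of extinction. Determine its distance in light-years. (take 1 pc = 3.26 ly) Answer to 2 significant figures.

m − M = 5 log₁₀(d/10 pc) + A  ⇒  18.82 − (9.44) − 2.11 = 5 log₁₀(d/10)
7.270 = 5 log₁₀(d/10)
log₁₀ d = (m − M − A)/5 + 1 = 2.4540
d = 10^2.4540 = 284.4 pc
= 927.3 ly

d ≈ 930 ly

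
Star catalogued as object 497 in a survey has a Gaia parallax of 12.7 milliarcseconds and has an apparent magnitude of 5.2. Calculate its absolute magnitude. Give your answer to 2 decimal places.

p = 12.7 mas = 0.0127″ → d = 1/p = 78.74 pc
5 log₁₀(d/10 pc) = 5 log₁₀(78.74) − 5 = 4.481
M = m − 5 log₁₀(d/10) = 5.2 − 4.481 = 0.719

M ≈ 0.72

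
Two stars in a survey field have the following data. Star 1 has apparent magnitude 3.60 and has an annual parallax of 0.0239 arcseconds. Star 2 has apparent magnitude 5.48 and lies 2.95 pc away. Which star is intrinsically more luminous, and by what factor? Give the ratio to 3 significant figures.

Star 1: d = 1/p = 1/0.0239″ = 41.84 pc
Star 1: M = m − 5 log₁₀ d + 5 = 3.60 − 5·1.6216 + 5 = 0.492
Star 2: M = m − 5 log₁₀ d + 5 = 5.48 − 5·0.4698 + 5 = 8.131
ΔM = M_1 − M_2 = 0.492 − (8.131) = -7.639; smaller M is more luminous → Star 1.
L ratio = 10^(0.4 |ΔM|) = 10^3.056 = 1136

Star 1 is more luminous, by a factor of 1140.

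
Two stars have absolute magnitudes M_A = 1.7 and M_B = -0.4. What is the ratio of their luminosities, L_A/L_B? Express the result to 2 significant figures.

L_A/L_B ≈ 0.14

ΔM = M_A − M_B = 2.1
L_A/L_B = 10^(−0.4 ΔM) = 10^-0.840 = 0.1445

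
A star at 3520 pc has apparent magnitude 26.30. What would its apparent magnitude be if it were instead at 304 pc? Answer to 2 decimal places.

m ≈ 20.98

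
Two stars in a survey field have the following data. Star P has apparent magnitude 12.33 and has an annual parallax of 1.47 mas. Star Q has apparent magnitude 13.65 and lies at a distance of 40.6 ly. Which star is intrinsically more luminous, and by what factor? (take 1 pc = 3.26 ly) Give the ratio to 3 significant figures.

Star P is more luminous, by a factor of 10100.

Star P: p = 1.47 mas = 1.47×10^-3″ → d = 1/p = 680.3 pc
Star P: M = m − 5 log₁₀ d + 5 = 12.33 − 5·2.8327 + 5 = 3.167
Star Q: d = 40.6 ly / 3.26 = 12.45 pc
Star Q: M = m − 5 log₁₀ d + 5 = 13.65 − 5·1.0953 + 5 = 13.173
ΔM = M_P − M_Q = 3.167 − (13.173) = -10.007; smaller M is more luminous → Star P.
L ratio = 10^(0.4 |ΔM|) = 10^4.003 = 10060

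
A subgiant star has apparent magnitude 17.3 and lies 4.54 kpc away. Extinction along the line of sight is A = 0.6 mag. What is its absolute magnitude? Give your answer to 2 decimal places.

d = 4.54 kpc = 4540 pc
5 log₁₀(d/10 pc) = 5 log₁₀(4540) − 5 = 13.285
M = m − 5 log₁₀(d/10) − A = 17.3 − 13.285 − 0.6 = 3.415

M ≈ 3.41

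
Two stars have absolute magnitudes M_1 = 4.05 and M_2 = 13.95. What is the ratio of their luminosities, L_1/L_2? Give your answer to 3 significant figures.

ΔM = M_1 − M_2 = -9.90
L_1/L_2 = 10^(−0.4 ΔM) = 10^3.960 = 9120

L_1/L_2 ≈ 9120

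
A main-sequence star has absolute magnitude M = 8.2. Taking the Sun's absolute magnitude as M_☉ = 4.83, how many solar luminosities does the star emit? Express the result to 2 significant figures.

M − M_☉ = 8.2 − 4.83 = 3.370
L/L_☉ = 10^(−0.4 (M − M_☉)) = 10^-1.348 = 0.04487

L/L_☉ ≈ 0.045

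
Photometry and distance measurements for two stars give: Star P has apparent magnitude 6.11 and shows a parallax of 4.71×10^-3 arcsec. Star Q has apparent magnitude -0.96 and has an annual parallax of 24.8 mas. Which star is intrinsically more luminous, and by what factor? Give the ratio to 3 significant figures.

Star P: d = 1/p = 1/4.71×10^-3″ = 212.3 pc
Star P: M = m − 5 log₁₀ d + 5 = 6.11 − 5·2.3270 + 5 = -0.525
Star Q: p = 24.8 mas = 0.0248″ → d = 1/p = 40.32 pc
Star Q: M = m − 5 log₁₀ d + 5 = -0.96 − 5·1.6055 + 5 = -3.988
ΔM = M_P − M_Q = -0.525 − (-3.988) = 3.463; smaller M is more luminous → Star Q.
L ratio = 10^(0.4 |ΔM|) = 10^1.385 = 24.27

Star Q is more luminous, by a factor of 24.3.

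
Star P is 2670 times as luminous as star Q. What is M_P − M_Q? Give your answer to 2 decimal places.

Pogson: ΔM = −2.5 log₁₀(ratio) = −2.5 log₁₀(2670) = −2.5 × 3.4265 = -8.566
Star P is brighter, so it has the smaller magnitude: the difference is negative.

M_P − M_Q ≈ -8.57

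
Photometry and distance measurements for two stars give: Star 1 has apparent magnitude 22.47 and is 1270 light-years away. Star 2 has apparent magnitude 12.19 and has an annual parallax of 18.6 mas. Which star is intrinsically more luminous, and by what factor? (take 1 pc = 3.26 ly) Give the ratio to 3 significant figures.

Star 1: d = 1270 ly / 3.26 = 389.6 pc
Star 1: M = m − 5 log₁₀ d + 5 = 22.47 − 5·2.5906 + 5 = 14.517
Star 2: p = 18.6 mas = 0.0186″ → d = 1/p = 53.76 pc
Star 2: M = m − 5 log₁₀ d + 5 = 12.19 − 5·1.7305 + 5 = 8.538
ΔM = M_1 − M_2 = 14.517 − (8.538) = 5.980; smaller M is more luminous → Star 2.
L ratio = 10^(0.4 |ΔM|) = 10^2.392 = 246.5

Star 2 is more luminous, by a factor of 246.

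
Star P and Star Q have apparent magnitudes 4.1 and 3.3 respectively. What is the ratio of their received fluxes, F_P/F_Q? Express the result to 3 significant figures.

Magnitude difference = 0.8
Flux ratio = 10^(−0.4 Δm) = 10^(−0.4 × 0.8) = 10^-0.320 = 0.4786

F_P/F_Q ≈ 0.479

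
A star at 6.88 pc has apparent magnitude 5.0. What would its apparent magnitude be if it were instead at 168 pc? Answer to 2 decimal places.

m ≈ 11.94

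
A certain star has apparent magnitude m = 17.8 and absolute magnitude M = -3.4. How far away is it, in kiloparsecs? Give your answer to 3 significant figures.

d ≈ 174 kpc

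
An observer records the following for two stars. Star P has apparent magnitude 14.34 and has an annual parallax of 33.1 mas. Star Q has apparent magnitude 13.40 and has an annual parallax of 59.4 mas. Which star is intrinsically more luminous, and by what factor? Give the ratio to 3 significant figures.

Star P is more luminous, by a factor of 1.35.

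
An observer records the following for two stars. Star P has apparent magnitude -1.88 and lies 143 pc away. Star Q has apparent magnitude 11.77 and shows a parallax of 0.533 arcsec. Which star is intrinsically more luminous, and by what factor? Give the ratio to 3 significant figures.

Star P is more luminous, by a factor of 1.68×10^9.

Star P: M = m − 5 log₁₀ d + 5 = -1.88 − 5·2.1553 + 5 = -7.657
Star Q: d = 1/p = 1/0.533″ = 1.876 pc
Star Q: M = m − 5 log₁₀ d + 5 = 11.77 − 5·0.2733 + 5 = 15.404
ΔM = M_P − M_Q = -7.657 − (15.404) = -23.060; smaller M is more luminous → Star P.
L ratio = 10^(0.4 |ΔM|) = 10^9.224 = 1.675×10^9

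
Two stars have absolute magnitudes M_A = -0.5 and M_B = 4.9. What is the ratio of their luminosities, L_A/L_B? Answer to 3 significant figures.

ΔM = M_A − M_B = -5.4
L_A/L_B = 10^(−0.4 ΔM) = 10^2.160 = 144.5

L_A/L_B ≈ 145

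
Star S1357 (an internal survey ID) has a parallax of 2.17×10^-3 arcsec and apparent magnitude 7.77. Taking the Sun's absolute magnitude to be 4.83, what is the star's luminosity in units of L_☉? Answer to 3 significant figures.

d = 1/p = 1/2.17×10^-3″ = 460.8 pc
M = m − 5 log₁₀ d + 5 = 7.77 − 5·2.6635 + 5 = -0.548
M − M_☉ = -0.548 − 4.83 = -5.378
L/L_☉ = 10^(−0.4 × -5.378) = 141.6

L/L_☉ ≈ 142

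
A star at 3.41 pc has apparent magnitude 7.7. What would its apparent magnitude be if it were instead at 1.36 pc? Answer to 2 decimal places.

Flux ∝ 1/d², so Δm = 5 log₁₀(d₂/d₁) = 5 log₁₀(1.36/3.41) = -1.996
m₂ = m₁ + Δm = 7.7 + (-1.996) = 5.704

m ≈ 5.70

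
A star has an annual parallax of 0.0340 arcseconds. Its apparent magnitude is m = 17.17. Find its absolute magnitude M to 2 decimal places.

M ≈ 14.83

d = 1/p = 1/0.0340″ = 29.41 pc
5 log₁₀(d/10 pc) = 5 log₁₀(29.41) − 5 = 2.343
M = m − 5 log₁₀(d/10) = 17.17 − 2.343 = 14.827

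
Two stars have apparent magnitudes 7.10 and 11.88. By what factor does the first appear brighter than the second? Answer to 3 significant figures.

Magnitude difference = -4.78
Flux ratio = 10^(−0.4 Δm) = 10^(−0.4 × -4.78) = 10^1.912 = 81.66

81.7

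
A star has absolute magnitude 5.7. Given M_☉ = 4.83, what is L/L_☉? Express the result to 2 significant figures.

L/L_☉ ≈ 0.45

M − M_☉ = 5.7 − 4.83 = 0.870
L/L_☉ = 10^(−0.4 (M − M_☉)) = 10^-0.348 = 0.4487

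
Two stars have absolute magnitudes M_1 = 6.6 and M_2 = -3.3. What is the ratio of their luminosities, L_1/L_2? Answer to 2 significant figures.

L_1/L_2 ≈ 1.1×10^-4

ΔM = M_1 − M_2 = 9.9
L_1/L_2 = 10^(−0.4 ΔM) = 10^-3.960 = 1.096×10^-4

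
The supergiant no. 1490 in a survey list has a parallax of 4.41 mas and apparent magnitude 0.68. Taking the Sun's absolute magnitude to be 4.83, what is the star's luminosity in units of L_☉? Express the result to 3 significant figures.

d = 1/p = 1000/4.41 mas = 226.8 pc
M = m − 5 log₁₀ d + 5 = 0.68 − 5·2.3556 + 5 = -6.098
M − M_☉ = -6.098 − 4.83 = -10.928
L/L_☉ = 10^(−0.4 × -10.928) = 23500

L/L_☉ ≈ 23500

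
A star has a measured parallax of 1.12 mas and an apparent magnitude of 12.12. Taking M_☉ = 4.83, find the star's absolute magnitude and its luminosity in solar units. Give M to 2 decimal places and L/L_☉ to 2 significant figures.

M ≈ 2.37; L/L_☉ ≈ 9.7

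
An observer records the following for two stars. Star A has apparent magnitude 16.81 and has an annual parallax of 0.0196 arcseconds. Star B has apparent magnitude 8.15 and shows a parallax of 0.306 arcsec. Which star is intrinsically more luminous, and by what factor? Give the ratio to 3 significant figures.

Star B is more luminous, by a factor of 11.9.

Star A: d = 1/p = 1/0.0196″ = 51.02 pc
Star A: M = m − 5 log₁₀ d + 5 = 16.81 − 5·1.7077 + 5 = 13.271
Star B: d = 1/p = 1/0.306″ = 3.268 pc
Star B: M = m − 5 log₁₀ d + 5 = 8.15 − 5·0.5143 + 5 = 10.579
ΔM = M_A − M_B = 13.271 − (10.579) = 2.693; smaller M is more luminous → Star B.
L ratio = 10^(0.4 |ΔM|) = 10^1.077 = 11.94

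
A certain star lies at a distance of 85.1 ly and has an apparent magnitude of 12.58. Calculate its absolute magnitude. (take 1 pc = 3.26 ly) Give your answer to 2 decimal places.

M ≈ 10.50

d = 85.1 ly / 3.26 = 26.10 pc
5 log₁₀(d/10 pc) = 5 log₁₀(26.10) − 5 = 2.084
M = m − 5 log₁₀(d/10) = 12.58 − 2.084 = 10.496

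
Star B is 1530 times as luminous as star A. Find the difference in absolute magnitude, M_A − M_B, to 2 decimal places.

M_A − M_B ≈ 7.96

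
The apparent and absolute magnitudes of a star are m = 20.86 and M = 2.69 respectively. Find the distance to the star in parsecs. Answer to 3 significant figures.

Distance modulus: m − M = 20.86 − (2.69) = 18.170
m − M = 5 log₁₀ d − 5
log₁₀ d = (m − M)/5 + 1 = 4.6340
d = 10^4.6340 = 43050 pc

d ≈ 43100 pc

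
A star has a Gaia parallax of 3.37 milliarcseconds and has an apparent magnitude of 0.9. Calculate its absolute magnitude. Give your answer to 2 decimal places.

M ≈ -6.46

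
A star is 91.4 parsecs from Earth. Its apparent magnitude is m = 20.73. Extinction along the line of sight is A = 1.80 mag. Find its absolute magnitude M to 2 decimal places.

M ≈ 14.13

5 log₁₀(d/10 pc) = 5 log₁₀(91.40) − 5 = 4.805
M = m − 5 log₁₀(d/10) − A = 20.73 − 4.805 − 1.80 = 14.125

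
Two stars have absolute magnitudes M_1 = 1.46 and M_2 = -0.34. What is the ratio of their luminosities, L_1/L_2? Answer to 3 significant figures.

L_1/L_2 ≈ 0.191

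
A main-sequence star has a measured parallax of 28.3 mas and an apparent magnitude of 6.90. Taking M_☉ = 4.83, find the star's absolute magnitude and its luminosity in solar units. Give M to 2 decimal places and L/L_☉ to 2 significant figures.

M ≈ 4.16; L/L_☉ ≈ 1.9

d = 1/p = 1000/28.3 mas = 35.34 pc
M = m − 5 log₁₀ d + 5 = 6.90 − 5·1.5482 + 5 = 4.159
M − M_☉ = 4.159 − 4.83 = -0.671
L/L_☉ = 10^(−0.4 × -0.671) = 1.855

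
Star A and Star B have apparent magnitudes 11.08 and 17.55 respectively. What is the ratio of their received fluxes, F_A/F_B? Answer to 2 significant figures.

Magnitude difference = -6.47
Flux ratio = 10^(−0.4 Δm) = 10^(−0.4 × -6.47) = 10^2.588 = 387.3

F_A/F_B ≈ 390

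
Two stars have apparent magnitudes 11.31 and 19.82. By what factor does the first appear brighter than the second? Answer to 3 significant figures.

Δm = 11.31 − (19.82) = -8.51
Flux ratio = 10^(−0.4 Δm) = 10^(−0.4 × -8.51) = 10^3.404 = 2535

2540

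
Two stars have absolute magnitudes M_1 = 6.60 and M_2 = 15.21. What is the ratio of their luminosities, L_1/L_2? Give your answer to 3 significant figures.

L_1/L_2 ≈ 2780

ΔM = M_1 − M_2 = -8.61
L_1/L_2 = 10^(−0.4 ΔM) = 10^3.444 = 2780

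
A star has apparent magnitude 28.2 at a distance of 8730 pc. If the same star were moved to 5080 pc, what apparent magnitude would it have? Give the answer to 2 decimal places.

m ≈ 27.02

Flux ∝ 1/d², so Δm = 5 log₁₀(d₂/d₁) = 5 log₁₀(5080/8730) = -1.176
m₂ = m₁ + Δm = 28.2 + (-1.176) = 27.024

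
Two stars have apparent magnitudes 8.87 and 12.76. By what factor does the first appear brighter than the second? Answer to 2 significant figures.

36

Δm = 8.87 − (12.76) = -3.89
Flux ratio = 10^(−0.4 Δm) = 10^(−0.4 × -3.89) = 10^1.556 = 35.97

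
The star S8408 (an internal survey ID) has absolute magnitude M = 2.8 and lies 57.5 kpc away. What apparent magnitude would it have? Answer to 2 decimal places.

d = 57.5 kpc = 57500 pc
m = M + 5 log₁₀ d − 5 = 2.8 + 5·4.7597 − 5 = 21.598

m ≈ 21.60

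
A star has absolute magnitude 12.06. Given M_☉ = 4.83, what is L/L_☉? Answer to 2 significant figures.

M − M_☉ = 12.06 − 4.83 = 7.230
L/L_☉ = 10^(−0.4 (M − M_☉)) = 10^-2.892 = 1.282×10^-3

L/L_☉ ≈ 1.3×10^-3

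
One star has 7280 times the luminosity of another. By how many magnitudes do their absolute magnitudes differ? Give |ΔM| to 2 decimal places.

Pogson: ΔM = −2.5 log₁₀(ratio) = −2.5 log₁₀(7280) = −2.5 × 3.8621 = -9.655

|ΔM| ≈ 9.66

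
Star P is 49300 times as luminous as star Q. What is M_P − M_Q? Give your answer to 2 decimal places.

M_P − M_Q ≈ -11.73

Pogson: ΔM = −2.5 log₁₀(ratio) = −2.5 log₁₀(49300) = −2.5 × 4.6928 = -11.732
Star P is brighter, so it has the smaller magnitude: the difference is negative.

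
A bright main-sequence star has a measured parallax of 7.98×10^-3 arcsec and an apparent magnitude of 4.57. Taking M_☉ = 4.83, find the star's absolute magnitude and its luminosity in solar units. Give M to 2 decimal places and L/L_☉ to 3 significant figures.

M ≈ -0.92; L/L_☉ ≈ 200

d = 1/p = 1/7.98×10^-3″ = 125.3 pc
M = m − 5 log₁₀ d + 5 = 4.57 − 5·2.0980 + 5 = -0.920
M − M_☉ = -0.920 − 4.83 = -5.750
L/L_☉ = 10^(−0.4 × -5.750) = 199.5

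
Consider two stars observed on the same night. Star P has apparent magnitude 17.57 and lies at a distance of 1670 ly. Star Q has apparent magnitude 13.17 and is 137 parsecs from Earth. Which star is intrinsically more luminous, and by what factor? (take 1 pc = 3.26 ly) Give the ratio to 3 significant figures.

Star P: d = 1670 ly / 3.26 = 512.3 pc
Star P: M = m − 5 log₁₀ d + 5 = 17.57 − 5·2.7095 + 5 = 9.023
Star Q: M = m − 5 log₁₀ d + 5 = 13.17 − 5·2.1367 + 5 = 7.486
ΔM = M_P − M_Q = 9.023 − (7.486) = 1.536; smaller M is more luminous → Star Q.
L ratio = 10^(0.4 |ΔM|) = 10^0.614 = 4.116

Star Q is more luminous, by a factor of 4.12.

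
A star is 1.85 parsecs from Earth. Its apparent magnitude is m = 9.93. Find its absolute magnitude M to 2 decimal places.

M ≈ 13.59

5 log₁₀(d/10 pc) = 5 log₁₀(1.850) − 5 = -3.664
M = m − 5 log₁₀(d/10) = 9.93 + 3.664 = 13.594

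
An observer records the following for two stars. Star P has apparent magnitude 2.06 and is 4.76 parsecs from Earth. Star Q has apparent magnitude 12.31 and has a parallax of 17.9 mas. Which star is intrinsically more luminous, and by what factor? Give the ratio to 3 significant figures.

Star P is more luminous, by a factor of 91.4.

Star P: M = m − 5 log₁₀ d + 5 = 2.06 − 5·0.6776 + 5 = 3.672
Star Q: p = 17.9 mas = 0.0179″ → d = 1/p = 55.87 pc
Star Q: M = m − 5 log₁₀ d + 5 = 12.31 − 5·1.7471 + 5 = 8.574
ΔM = M_P − M_Q = 3.672 − (8.574) = -4.902; smaller M is more luminous → Star P.
L ratio = 10^(0.4 |ΔM|) = 10^1.961 = 91.39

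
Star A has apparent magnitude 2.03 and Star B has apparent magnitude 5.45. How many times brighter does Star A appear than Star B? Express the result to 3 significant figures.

23.3

Magnitude difference = -3.42
Flux ratio = 10^(−0.4 Δm) = 10^(−0.4 × -3.42) = 10^1.368 = 23.33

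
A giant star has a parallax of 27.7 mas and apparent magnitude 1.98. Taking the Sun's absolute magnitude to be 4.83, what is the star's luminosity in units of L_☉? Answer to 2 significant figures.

L/L_☉ ≈ 180

d = 1/p = 1000/27.7 mas = 36.10 pc
M = m − 5 log₁₀ d + 5 = 1.98 − 5·1.5575 + 5 = -0.808
M − M_☉ = -0.808 − 4.83 = -5.638
L/L_☉ = 10^(−0.4 × -5.638) = 179.9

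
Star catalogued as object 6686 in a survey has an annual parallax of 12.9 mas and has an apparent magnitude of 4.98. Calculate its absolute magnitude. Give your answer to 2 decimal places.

M ≈ 0.53

p = 12.9 mas = 0.0129″ → d = 1/p = 77.52 pc
5 log₁₀(d/10 pc) = 5 log₁₀(77.52) − 5 = 4.447
M = m − 5 log₁₀(d/10) = 4.98 − 4.447 = 0.533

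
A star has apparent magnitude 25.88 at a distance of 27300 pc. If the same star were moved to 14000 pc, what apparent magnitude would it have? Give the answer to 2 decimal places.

m ≈ 24.43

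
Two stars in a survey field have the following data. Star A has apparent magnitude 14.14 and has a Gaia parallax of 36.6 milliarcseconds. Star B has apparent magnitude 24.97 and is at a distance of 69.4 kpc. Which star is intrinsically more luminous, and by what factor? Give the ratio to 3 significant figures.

Star B is more luminous, by a factor of 300.

Star A: p = 36.6 mas = 0.0366″ → d = 1/p = 27.32 pc
Star A: M = m − 5 log₁₀ d + 5 = 14.14 − 5·1.4365 + 5 = 11.957
Star B: d = 69.4 kpc = 69400 pc
Star B: M = m − 5 log₁₀ d + 5 = 24.97 − 5·4.8414 + 5 = 5.763
ΔM = M_A − M_B = 11.957 − (5.763) = 6.194; smaller M is more luminous → Star B.
L ratio = 10^(0.4 |ΔM|) = 10^2.478 = 300.4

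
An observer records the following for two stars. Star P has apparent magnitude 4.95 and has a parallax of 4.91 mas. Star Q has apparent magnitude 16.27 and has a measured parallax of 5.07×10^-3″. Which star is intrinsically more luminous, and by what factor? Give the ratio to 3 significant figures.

Star P is more luminous, by a factor of 36000.

Star P: p = 4.91 mas = 4.91×10^-3″ → d = 1/p = 203.7 pc
Star P: M = m − 5 log₁₀ d + 5 = 4.95 − 5·2.3089 + 5 = -1.595
Star Q: d = 1/p = 1/5.07×10^-3″ = 197.2 pc
Star Q: M = m − 5 log₁₀ d + 5 = 16.27 − 5·2.2950 + 5 = 9.795
ΔM = M_P − M_Q = -1.595 − (9.795) = -11.390; smaller M is more luminous → Star P.
L ratio = 10^(0.4 |ΔM|) = 10^4.556 = 35960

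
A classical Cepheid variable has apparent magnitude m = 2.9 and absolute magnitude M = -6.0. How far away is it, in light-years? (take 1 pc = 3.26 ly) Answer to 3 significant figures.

d ≈ 1960 ly

Distance modulus: m − M = 2.9 − (-6.0) = 8.900
m − M = 5 log₁₀ d − 5
log₁₀ d = (m − M)/5 + 1 = 2.7800
d = 10^2.7800 = 602.6 pc
= 1964 ly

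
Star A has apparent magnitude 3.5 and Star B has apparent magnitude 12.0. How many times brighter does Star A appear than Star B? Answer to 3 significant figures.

Magnitude difference = -8.5
Flux ratio = 10^(−0.4 Δm) = 10^(−0.4 × -8.5) = 10^3.400 = 2512

2510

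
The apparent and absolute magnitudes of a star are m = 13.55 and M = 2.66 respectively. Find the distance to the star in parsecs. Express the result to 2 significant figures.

d ≈ 1500 pc

μ = m − M = 10.890
m − M = 5 log₁₀ d − 5
log₁₀ d = (m − M)/5 + 1 = 3.1780
d = 10^3.1780 = 1507 pc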